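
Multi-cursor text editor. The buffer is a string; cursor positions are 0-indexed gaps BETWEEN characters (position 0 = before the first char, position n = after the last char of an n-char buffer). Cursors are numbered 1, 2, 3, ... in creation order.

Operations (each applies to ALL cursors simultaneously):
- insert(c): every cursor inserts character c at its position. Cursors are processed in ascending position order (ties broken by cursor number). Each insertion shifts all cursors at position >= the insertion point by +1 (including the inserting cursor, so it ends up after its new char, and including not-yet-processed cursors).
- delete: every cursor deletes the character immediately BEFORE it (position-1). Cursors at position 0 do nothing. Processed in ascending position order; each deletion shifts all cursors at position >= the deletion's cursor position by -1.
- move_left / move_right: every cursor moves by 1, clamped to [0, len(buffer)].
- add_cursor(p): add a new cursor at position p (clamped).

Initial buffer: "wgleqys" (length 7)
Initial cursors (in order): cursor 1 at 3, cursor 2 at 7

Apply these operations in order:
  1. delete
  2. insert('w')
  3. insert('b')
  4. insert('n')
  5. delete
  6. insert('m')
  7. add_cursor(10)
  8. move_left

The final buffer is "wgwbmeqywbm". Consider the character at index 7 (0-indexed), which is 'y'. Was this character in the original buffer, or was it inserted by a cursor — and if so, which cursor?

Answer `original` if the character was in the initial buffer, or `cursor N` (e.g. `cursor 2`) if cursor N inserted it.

After op 1 (delete): buffer="wgeqy" (len 5), cursors c1@2 c2@5, authorship .....
After op 2 (insert('w')): buffer="wgweqyw" (len 7), cursors c1@3 c2@7, authorship ..1...2
After op 3 (insert('b')): buffer="wgwbeqywb" (len 9), cursors c1@4 c2@9, authorship ..11...22
After op 4 (insert('n')): buffer="wgwbneqywbn" (len 11), cursors c1@5 c2@11, authorship ..111...222
After op 5 (delete): buffer="wgwbeqywb" (len 9), cursors c1@4 c2@9, authorship ..11...22
After op 6 (insert('m')): buffer="wgwbmeqywbm" (len 11), cursors c1@5 c2@11, authorship ..111...222
After op 7 (add_cursor(10)): buffer="wgwbmeqywbm" (len 11), cursors c1@5 c3@10 c2@11, authorship ..111...222
After op 8 (move_left): buffer="wgwbmeqywbm" (len 11), cursors c1@4 c3@9 c2@10, authorship ..111...222
Authorship (.=original, N=cursor N): . . 1 1 1 . . . 2 2 2
Index 7: author = original

Answer: original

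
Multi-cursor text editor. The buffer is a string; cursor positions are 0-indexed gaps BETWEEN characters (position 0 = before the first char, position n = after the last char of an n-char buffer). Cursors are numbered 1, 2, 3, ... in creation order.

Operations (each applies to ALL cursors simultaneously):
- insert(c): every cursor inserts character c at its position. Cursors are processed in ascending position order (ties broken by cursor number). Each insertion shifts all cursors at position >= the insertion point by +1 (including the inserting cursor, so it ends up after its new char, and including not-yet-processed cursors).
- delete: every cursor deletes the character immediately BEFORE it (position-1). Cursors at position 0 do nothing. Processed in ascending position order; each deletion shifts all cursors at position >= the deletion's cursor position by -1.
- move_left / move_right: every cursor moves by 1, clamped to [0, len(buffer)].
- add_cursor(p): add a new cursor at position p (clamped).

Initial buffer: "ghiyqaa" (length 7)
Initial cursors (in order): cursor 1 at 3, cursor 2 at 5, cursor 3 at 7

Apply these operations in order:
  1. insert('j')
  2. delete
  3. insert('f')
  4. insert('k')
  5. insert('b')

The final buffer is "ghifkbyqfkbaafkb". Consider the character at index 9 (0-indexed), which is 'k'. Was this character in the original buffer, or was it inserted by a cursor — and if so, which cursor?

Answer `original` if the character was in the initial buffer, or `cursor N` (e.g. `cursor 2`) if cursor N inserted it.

After op 1 (insert('j')): buffer="ghijyqjaaj" (len 10), cursors c1@4 c2@7 c3@10, authorship ...1..2..3
After op 2 (delete): buffer="ghiyqaa" (len 7), cursors c1@3 c2@5 c3@7, authorship .......
After op 3 (insert('f')): buffer="ghifyqfaaf" (len 10), cursors c1@4 c2@7 c3@10, authorship ...1..2..3
After op 4 (insert('k')): buffer="ghifkyqfkaafk" (len 13), cursors c1@5 c2@9 c3@13, authorship ...11..22..33
After op 5 (insert('b')): buffer="ghifkbyqfkbaafkb" (len 16), cursors c1@6 c2@11 c3@16, authorship ...111..222..333
Authorship (.=original, N=cursor N): . . . 1 1 1 . . 2 2 2 . . 3 3 3
Index 9: author = 2

Answer: cursor 2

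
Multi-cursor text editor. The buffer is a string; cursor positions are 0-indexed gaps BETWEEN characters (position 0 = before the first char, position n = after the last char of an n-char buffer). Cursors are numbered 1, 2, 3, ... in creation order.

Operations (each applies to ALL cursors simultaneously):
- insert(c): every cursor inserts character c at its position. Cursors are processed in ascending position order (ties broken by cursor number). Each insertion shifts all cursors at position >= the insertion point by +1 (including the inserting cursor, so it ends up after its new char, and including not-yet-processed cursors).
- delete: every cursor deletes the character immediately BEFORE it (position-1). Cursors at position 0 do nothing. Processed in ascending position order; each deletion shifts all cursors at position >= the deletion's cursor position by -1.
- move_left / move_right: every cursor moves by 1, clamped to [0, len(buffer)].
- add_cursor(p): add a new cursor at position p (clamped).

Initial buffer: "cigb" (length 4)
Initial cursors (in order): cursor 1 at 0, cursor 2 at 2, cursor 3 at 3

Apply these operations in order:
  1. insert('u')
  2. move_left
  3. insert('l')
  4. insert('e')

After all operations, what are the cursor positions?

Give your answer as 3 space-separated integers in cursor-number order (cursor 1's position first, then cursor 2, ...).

After op 1 (insert('u')): buffer="uciugub" (len 7), cursors c1@1 c2@4 c3@6, authorship 1..2.3.
After op 2 (move_left): buffer="uciugub" (len 7), cursors c1@0 c2@3 c3@5, authorship 1..2.3.
After op 3 (insert('l')): buffer="luciluglub" (len 10), cursors c1@1 c2@5 c3@8, authorship 11..22.33.
After op 4 (insert('e')): buffer="leucileugleub" (len 13), cursors c1@2 c2@7 c3@11, authorship 111..222.333.

Answer: 2 7 11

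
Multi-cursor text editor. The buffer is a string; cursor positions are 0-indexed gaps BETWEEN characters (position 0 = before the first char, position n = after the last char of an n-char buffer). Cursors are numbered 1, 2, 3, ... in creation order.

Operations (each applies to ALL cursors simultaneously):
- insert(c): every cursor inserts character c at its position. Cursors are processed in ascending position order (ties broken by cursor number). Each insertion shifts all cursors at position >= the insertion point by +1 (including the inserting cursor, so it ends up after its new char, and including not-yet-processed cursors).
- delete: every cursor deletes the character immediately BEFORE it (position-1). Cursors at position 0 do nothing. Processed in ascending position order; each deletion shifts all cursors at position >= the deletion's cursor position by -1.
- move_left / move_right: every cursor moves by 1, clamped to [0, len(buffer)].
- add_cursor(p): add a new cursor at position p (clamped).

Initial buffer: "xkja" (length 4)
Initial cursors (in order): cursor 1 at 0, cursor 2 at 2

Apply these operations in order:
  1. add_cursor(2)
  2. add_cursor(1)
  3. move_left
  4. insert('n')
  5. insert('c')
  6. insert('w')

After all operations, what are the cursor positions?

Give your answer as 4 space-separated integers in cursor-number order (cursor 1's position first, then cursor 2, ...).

After op 1 (add_cursor(2)): buffer="xkja" (len 4), cursors c1@0 c2@2 c3@2, authorship ....
After op 2 (add_cursor(1)): buffer="xkja" (len 4), cursors c1@0 c4@1 c2@2 c3@2, authorship ....
After op 3 (move_left): buffer="xkja" (len 4), cursors c1@0 c4@0 c2@1 c3@1, authorship ....
After op 4 (insert('n')): buffer="nnxnnkja" (len 8), cursors c1@2 c4@2 c2@5 c3@5, authorship 14.23...
After op 5 (insert('c')): buffer="nnccxnncckja" (len 12), cursors c1@4 c4@4 c2@9 c3@9, authorship 1414.2323...
After op 6 (insert('w')): buffer="nnccwwxnnccwwkja" (len 16), cursors c1@6 c4@6 c2@13 c3@13, authorship 141414.232323...

Answer: 6 13 13 6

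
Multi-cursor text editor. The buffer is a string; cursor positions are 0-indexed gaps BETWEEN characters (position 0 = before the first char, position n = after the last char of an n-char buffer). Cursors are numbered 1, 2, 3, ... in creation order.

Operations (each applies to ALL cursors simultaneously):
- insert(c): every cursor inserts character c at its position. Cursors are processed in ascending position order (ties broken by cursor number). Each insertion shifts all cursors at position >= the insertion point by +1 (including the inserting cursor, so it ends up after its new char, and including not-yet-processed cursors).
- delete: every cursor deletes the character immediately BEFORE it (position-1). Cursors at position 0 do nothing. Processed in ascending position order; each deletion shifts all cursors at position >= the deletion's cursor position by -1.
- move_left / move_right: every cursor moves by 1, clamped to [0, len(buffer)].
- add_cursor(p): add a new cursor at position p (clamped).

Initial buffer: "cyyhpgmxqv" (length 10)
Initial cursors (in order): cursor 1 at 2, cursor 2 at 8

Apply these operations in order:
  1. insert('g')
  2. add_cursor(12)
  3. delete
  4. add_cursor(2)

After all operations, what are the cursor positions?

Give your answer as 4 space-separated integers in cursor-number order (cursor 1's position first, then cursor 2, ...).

After op 1 (insert('g')): buffer="cygyhpgmxgqv" (len 12), cursors c1@3 c2@10, authorship ..1......2..
After op 2 (add_cursor(12)): buffer="cygyhpgmxgqv" (len 12), cursors c1@3 c2@10 c3@12, authorship ..1......2..
After op 3 (delete): buffer="cyyhpgmxq" (len 9), cursors c1@2 c2@8 c3@9, authorship .........
After op 4 (add_cursor(2)): buffer="cyyhpgmxq" (len 9), cursors c1@2 c4@2 c2@8 c3@9, authorship .........

Answer: 2 8 9 2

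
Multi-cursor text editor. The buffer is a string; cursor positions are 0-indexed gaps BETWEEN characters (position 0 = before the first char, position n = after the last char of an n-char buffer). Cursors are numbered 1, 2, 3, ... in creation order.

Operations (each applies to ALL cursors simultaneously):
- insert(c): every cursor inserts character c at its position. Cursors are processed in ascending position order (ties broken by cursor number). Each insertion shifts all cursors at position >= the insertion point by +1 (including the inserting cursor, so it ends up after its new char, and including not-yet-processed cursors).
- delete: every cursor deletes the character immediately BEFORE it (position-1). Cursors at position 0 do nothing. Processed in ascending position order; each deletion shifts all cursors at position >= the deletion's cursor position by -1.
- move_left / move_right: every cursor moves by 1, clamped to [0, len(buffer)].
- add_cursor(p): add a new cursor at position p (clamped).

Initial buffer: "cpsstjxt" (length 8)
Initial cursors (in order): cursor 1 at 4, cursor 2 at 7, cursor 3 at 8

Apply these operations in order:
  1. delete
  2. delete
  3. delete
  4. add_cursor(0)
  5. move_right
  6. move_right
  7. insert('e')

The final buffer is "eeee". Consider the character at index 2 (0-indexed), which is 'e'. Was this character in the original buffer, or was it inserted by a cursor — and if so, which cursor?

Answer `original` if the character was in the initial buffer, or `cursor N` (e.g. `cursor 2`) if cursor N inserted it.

Answer: cursor 3

Derivation:
After op 1 (delete): buffer="cpstj" (len 5), cursors c1@3 c2@5 c3@5, authorship .....
After op 2 (delete): buffer="cp" (len 2), cursors c1@2 c2@2 c3@2, authorship ..
After op 3 (delete): buffer="" (len 0), cursors c1@0 c2@0 c3@0, authorship 
After op 4 (add_cursor(0)): buffer="" (len 0), cursors c1@0 c2@0 c3@0 c4@0, authorship 
After op 5 (move_right): buffer="" (len 0), cursors c1@0 c2@0 c3@0 c4@0, authorship 
After op 6 (move_right): buffer="" (len 0), cursors c1@0 c2@0 c3@0 c4@0, authorship 
After op 7 (insert('e')): buffer="eeee" (len 4), cursors c1@4 c2@4 c3@4 c4@4, authorship 1234
Authorship (.=original, N=cursor N): 1 2 3 4
Index 2: author = 3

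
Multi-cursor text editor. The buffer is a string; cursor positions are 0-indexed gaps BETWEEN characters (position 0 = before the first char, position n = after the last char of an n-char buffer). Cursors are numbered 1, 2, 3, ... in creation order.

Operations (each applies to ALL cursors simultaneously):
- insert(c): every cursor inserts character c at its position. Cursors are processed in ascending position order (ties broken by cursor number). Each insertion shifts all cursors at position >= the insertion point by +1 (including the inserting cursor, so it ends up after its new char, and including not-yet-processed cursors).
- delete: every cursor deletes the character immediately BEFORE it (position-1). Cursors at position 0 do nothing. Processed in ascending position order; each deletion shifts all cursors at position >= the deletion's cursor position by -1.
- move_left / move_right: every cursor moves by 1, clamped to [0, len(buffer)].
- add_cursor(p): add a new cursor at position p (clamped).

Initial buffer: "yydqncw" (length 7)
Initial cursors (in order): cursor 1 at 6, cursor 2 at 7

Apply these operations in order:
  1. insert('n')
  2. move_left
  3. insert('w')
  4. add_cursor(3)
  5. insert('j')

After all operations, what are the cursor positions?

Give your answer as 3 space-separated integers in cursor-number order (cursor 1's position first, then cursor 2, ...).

After op 1 (insert('n')): buffer="yydqncnwn" (len 9), cursors c1@7 c2@9, authorship ......1.2
After op 2 (move_left): buffer="yydqncnwn" (len 9), cursors c1@6 c2@8, authorship ......1.2
After op 3 (insert('w')): buffer="yydqncwnwwn" (len 11), cursors c1@7 c2@10, authorship ......11.22
After op 4 (add_cursor(3)): buffer="yydqncwnwwn" (len 11), cursors c3@3 c1@7 c2@10, authorship ......11.22
After op 5 (insert('j')): buffer="yydjqncwjnwwjn" (len 14), cursors c3@4 c1@9 c2@13, authorship ...3...111.222

Answer: 9 13 4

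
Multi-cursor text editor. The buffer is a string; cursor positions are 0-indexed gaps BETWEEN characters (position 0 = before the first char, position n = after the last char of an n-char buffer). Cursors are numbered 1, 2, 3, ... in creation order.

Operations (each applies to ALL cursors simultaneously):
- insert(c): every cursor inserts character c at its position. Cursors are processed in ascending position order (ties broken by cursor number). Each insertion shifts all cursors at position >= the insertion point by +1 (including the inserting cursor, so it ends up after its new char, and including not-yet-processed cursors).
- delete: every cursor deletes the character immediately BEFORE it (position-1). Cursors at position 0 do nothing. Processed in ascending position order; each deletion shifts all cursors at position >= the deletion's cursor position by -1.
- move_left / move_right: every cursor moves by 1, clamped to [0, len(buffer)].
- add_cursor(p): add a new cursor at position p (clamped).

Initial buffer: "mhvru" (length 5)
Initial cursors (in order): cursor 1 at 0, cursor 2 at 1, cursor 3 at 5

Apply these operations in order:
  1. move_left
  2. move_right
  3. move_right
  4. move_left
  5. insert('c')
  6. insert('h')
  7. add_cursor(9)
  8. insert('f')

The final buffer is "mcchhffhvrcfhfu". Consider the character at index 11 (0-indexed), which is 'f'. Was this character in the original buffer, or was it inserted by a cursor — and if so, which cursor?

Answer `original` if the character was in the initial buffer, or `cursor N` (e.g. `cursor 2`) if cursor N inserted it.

Answer: cursor 4

Derivation:
After op 1 (move_left): buffer="mhvru" (len 5), cursors c1@0 c2@0 c3@4, authorship .....
After op 2 (move_right): buffer="mhvru" (len 5), cursors c1@1 c2@1 c3@5, authorship .....
After op 3 (move_right): buffer="mhvru" (len 5), cursors c1@2 c2@2 c3@5, authorship .....
After op 4 (move_left): buffer="mhvru" (len 5), cursors c1@1 c2@1 c3@4, authorship .....
After op 5 (insert('c')): buffer="mcchvrcu" (len 8), cursors c1@3 c2@3 c3@7, authorship .12...3.
After op 6 (insert('h')): buffer="mcchhhvrchu" (len 11), cursors c1@5 c2@5 c3@10, authorship .1212...33.
After op 7 (add_cursor(9)): buffer="mcchhhvrchu" (len 11), cursors c1@5 c2@5 c4@9 c3@10, authorship .1212...33.
After op 8 (insert('f')): buffer="mcchhffhvrcfhfu" (len 15), cursors c1@7 c2@7 c4@12 c3@14, authorship .121212...3433.
Authorship (.=original, N=cursor N): . 1 2 1 2 1 2 . . . 3 4 3 3 .
Index 11: author = 4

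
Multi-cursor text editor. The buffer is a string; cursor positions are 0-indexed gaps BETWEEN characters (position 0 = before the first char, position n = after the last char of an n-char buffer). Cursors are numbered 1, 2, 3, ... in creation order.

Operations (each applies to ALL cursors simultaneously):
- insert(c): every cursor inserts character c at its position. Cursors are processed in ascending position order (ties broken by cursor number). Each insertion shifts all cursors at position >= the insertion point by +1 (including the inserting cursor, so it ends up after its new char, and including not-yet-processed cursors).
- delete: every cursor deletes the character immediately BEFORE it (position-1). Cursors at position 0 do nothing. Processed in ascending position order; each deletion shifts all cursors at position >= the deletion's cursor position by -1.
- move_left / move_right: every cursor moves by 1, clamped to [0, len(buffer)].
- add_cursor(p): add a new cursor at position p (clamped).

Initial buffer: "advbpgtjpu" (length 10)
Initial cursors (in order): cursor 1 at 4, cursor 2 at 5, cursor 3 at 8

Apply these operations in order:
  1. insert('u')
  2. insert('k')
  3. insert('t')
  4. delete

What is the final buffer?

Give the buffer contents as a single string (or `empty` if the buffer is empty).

Answer: advbukpukgtjukpu

Derivation:
After op 1 (insert('u')): buffer="advbupugtjupu" (len 13), cursors c1@5 c2@7 c3@11, authorship ....1.2...3..
After op 2 (insert('k')): buffer="advbukpukgtjukpu" (len 16), cursors c1@6 c2@9 c3@14, authorship ....11.22...33..
After op 3 (insert('t')): buffer="advbuktpuktgtjuktpu" (len 19), cursors c1@7 c2@11 c3@17, authorship ....111.222...333..
After op 4 (delete): buffer="advbukpukgtjukpu" (len 16), cursors c1@6 c2@9 c3@14, authorship ....11.22...33..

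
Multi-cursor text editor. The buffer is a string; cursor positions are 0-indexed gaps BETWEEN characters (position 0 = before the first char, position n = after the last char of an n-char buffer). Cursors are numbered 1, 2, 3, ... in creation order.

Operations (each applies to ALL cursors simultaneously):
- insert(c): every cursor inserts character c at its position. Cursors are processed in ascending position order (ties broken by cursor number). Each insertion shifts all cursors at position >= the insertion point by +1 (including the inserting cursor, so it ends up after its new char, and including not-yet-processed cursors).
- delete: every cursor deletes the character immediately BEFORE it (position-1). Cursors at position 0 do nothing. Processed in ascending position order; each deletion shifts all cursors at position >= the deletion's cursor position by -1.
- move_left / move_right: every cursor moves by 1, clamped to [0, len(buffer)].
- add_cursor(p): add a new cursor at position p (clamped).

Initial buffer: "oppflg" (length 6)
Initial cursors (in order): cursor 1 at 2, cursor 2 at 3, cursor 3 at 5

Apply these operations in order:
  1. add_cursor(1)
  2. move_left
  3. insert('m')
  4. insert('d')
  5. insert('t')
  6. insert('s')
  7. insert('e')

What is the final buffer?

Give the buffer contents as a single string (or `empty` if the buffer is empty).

After op 1 (add_cursor(1)): buffer="oppflg" (len 6), cursors c4@1 c1@2 c2@3 c3@5, authorship ......
After op 2 (move_left): buffer="oppflg" (len 6), cursors c4@0 c1@1 c2@2 c3@4, authorship ......
After op 3 (insert('m')): buffer="mompmpfmlg" (len 10), cursors c4@1 c1@3 c2@5 c3@8, authorship 4.1.2..3..
After op 4 (insert('d')): buffer="mdomdpmdpfmdlg" (len 14), cursors c4@2 c1@5 c2@8 c3@12, authorship 44.11.22..33..
After op 5 (insert('t')): buffer="mdtomdtpmdtpfmdtlg" (len 18), cursors c4@3 c1@7 c2@11 c3@16, authorship 444.111.222..333..
After op 6 (insert('s')): buffer="mdtsomdtspmdtspfmdtslg" (len 22), cursors c4@4 c1@9 c2@14 c3@20, authorship 4444.1111.2222..3333..
After op 7 (insert('e')): buffer="mdtseomdtsepmdtsepfmdtselg" (len 26), cursors c4@5 c1@11 c2@17 c3@24, authorship 44444.11111.22222..33333..

Answer: mdtseomdtsepmdtsepfmdtselg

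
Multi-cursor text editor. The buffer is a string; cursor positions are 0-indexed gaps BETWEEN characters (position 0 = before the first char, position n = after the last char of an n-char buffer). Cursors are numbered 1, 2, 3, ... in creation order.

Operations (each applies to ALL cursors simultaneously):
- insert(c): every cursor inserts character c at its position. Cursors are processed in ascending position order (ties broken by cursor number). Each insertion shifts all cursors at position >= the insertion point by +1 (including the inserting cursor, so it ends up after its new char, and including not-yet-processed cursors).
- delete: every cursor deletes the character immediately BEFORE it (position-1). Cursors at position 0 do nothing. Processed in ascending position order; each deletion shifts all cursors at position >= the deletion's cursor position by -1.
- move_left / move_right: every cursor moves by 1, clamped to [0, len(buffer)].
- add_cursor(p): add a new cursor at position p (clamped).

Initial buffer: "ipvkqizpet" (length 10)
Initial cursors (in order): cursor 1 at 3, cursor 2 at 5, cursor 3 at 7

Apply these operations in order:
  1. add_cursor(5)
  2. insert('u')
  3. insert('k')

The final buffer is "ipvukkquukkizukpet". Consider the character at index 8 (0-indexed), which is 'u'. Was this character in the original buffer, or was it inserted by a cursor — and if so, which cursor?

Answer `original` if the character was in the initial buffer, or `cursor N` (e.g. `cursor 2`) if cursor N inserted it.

After op 1 (add_cursor(5)): buffer="ipvkqizpet" (len 10), cursors c1@3 c2@5 c4@5 c3@7, authorship ..........
After op 2 (insert('u')): buffer="ipvukquuizupet" (len 14), cursors c1@4 c2@8 c4@8 c3@11, authorship ...1..24..3...
After op 3 (insert('k')): buffer="ipvukkquukkizukpet" (len 18), cursors c1@5 c2@11 c4@11 c3@15, authorship ...11..2424..33...
Authorship (.=original, N=cursor N): . . . 1 1 . . 2 4 2 4 . . 3 3 . . .
Index 8: author = 4

Answer: cursor 4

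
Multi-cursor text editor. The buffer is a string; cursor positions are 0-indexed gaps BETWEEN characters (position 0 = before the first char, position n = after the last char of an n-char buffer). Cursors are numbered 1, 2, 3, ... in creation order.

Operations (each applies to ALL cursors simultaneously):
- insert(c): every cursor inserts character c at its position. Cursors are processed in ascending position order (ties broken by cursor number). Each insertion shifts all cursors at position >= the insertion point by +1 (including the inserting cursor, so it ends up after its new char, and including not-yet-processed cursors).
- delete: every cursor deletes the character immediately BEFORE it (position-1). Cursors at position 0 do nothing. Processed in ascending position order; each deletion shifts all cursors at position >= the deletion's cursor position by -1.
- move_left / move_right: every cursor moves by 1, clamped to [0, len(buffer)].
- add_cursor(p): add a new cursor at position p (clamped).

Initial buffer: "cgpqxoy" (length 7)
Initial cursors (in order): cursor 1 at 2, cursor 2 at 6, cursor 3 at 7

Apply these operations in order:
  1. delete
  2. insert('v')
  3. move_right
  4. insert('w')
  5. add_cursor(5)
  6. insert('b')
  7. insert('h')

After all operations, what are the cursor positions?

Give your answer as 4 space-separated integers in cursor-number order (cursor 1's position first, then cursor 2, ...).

After op 1 (delete): buffer="cpqx" (len 4), cursors c1@1 c2@4 c3@4, authorship ....
After op 2 (insert('v')): buffer="cvpqxvv" (len 7), cursors c1@2 c2@7 c3@7, authorship .1...23
After op 3 (move_right): buffer="cvpqxvv" (len 7), cursors c1@3 c2@7 c3@7, authorship .1...23
After op 4 (insert('w')): buffer="cvpwqxvvww" (len 10), cursors c1@4 c2@10 c3@10, authorship .1.1..2323
After op 5 (add_cursor(5)): buffer="cvpwqxvvww" (len 10), cursors c1@4 c4@5 c2@10 c3@10, authorship .1.1..2323
After op 6 (insert('b')): buffer="cvpwbqbxvvwwbb" (len 14), cursors c1@5 c4@7 c2@14 c3@14, authorship .1.11.4.232323
After op 7 (insert('h')): buffer="cvpwbhqbhxvvwwbbhh" (len 18), cursors c1@6 c4@9 c2@18 c3@18, authorship .1.111.44.23232323

Answer: 6 18 18 9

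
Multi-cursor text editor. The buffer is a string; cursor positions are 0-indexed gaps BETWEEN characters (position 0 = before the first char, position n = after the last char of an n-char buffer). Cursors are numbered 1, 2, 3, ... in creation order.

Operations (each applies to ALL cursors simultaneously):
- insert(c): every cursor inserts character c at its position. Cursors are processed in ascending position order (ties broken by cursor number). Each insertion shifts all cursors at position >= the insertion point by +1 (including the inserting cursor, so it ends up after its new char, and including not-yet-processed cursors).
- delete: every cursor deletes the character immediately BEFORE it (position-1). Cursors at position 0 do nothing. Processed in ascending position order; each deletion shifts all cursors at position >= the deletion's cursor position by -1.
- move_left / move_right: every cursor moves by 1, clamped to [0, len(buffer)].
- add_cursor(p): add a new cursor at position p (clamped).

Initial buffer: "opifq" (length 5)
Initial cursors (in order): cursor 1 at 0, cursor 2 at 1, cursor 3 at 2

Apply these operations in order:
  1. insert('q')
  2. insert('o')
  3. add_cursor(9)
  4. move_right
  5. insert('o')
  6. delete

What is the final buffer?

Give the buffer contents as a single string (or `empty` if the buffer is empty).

After op 1 (insert('q')): buffer="qoqpqifq" (len 8), cursors c1@1 c2@3 c3@5, authorship 1.2.3...
After op 2 (insert('o')): buffer="qooqopqoifq" (len 11), cursors c1@2 c2@5 c3@8, authorship 11.22.33...
After op 3 (add_cursor(9)): buffer="qooqopqoifq" (len 11), cursors c1@2 c2@5 c3@8 c4@9, authorship 11.22.33...
After op 4 (move_right): buffer="qooqopqoifq" (len 11), cursors c1@3 c2@6 c3@9 c4@10, authorship 11.22.33...
After op 5 (insert('o')): buffer="qoooqopoqoiofoq" (len 15), cursors c1@4 c2@8 c3@12 c4@14, authorship 11.122.233.3.4.
After op 6 (delete): buffer="qooqopqoifq" (len 11), cursors c1@3 c2@6 c3@9 c4@10, authorship 11.22.33...

Answer: qooqopqoifq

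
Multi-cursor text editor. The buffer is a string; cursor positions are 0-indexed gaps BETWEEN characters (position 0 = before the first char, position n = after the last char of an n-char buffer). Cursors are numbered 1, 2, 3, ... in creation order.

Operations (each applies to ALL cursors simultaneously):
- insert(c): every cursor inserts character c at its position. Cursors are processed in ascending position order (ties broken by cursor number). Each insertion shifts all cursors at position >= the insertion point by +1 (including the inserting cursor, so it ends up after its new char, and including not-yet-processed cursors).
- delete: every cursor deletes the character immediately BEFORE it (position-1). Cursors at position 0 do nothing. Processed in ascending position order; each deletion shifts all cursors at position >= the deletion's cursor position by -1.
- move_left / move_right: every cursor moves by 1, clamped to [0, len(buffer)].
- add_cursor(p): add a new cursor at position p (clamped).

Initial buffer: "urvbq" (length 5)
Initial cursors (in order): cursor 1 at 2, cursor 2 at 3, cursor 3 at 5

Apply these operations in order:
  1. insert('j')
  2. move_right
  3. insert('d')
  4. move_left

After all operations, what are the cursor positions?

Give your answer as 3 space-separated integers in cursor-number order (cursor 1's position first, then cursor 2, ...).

Answer: 4 7 10

Derivation:
After op 1 (insert('j')): buffer="urjvjbqj" (len 8), cursors c1@3 c2@5 c3@8, authorship ..1.2..3
After op 2 (move_right): buffer="urjvjbqj" (len 8), cursors c1@4 c2@6 c3@8, authorship ..1.2..3
After op 3 (insert('d')): buffer="urjvdjbdqjd" (len 11), cursors c1@5 c2@8 c3@11, authorship ..1.12.2.33
After op 4 (move_left): buffer="urjvdjbdqjd" (len 11), cursors c1@4 c2@7 c3@10, authorship ..1.12.2.33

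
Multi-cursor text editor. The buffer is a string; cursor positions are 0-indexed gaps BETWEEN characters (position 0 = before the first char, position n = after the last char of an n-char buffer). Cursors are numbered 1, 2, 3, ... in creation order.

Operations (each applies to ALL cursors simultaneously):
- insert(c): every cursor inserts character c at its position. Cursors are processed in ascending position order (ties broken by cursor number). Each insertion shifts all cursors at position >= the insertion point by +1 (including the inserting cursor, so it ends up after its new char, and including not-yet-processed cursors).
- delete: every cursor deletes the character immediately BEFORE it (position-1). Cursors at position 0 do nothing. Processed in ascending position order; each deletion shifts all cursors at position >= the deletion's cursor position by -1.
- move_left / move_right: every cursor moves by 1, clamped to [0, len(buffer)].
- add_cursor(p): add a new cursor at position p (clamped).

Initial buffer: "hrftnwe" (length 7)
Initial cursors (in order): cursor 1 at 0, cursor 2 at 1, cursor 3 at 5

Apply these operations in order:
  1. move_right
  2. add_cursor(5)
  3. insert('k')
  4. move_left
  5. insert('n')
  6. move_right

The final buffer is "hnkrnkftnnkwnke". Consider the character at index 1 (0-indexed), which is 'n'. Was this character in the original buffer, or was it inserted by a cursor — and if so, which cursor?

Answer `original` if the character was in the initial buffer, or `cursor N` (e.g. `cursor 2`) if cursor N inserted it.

Answer: cursor 1

Derivation:
After op 1 (move_right): buffer="hrftnwe" (len 7), cursors c1@1 c2@2 c3@6, authorship .......
After op 2 (add_cursor(5)): buffer="hrftnwe" (len 7), cursors c1@1 c2@2 c4@5 c3@6, authorship .......
After op 3 (insert('k')): buffer="hkrkftnkwke" (len 11), cursors c1@2 c2@4 c4@8 c3@10, authorship .1.2...4.3.
After op 4 (move_left): buffer="hkrkftnkwke" (len 11), cursors c1@1 c2@3 c4@7 c3@9, authorship .1.2...4.3.
After op 5 (insert('n')): buffer="hnkrnkftnnkwnke" (len 15), cursors c1@2 c2@5 c4@10 c3@13, authorship .11.22...44.33.
After op 6 (move_right): buffer="hnkrnkftnnkwnke" (len 15), cursors c1@3 c2@6 c4@11 c3@14, authorship .11.22...44.33.
Authorship (.=original, N=cursor N): . 1 1 . 2 2 . . . 4 4 . 3 3 .
Index 1: author = 1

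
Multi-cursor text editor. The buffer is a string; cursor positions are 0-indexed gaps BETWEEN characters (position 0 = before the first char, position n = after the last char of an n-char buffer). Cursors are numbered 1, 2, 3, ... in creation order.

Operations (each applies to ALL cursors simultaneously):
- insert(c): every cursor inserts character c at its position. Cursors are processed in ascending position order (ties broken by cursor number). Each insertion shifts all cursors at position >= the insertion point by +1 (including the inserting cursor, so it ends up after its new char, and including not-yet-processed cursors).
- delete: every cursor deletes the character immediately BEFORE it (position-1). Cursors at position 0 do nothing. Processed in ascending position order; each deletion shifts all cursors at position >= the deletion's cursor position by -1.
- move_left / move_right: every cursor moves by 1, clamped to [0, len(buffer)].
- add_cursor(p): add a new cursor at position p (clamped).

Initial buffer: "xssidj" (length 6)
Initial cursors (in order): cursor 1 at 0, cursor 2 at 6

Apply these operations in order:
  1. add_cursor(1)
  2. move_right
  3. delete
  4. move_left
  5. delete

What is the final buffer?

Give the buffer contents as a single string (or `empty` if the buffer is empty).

Answer: sd

Derivation:
After op 1 (add_cursor(1)): buffer="xssidj" (len 6), cursors c1@0 c3@1 c2@6, authorship ......
After op 2 (move_right): buffer="xssidj" (len 6), cursors c1@1 c3@2 c2@6, authorship ......
After op 3 (delete): buffer="sid" (len 3), cursors c1@0 c3@0 c2@3, authorship ...
After op 4 (move_left): buffer="sid" (len 3), cursors c1@0 c3@0 c2@2, authorship ...
After op 5 (delete): buffer="sd" (len 2), cursors c1@0 c3@0 c2@1, authorship ..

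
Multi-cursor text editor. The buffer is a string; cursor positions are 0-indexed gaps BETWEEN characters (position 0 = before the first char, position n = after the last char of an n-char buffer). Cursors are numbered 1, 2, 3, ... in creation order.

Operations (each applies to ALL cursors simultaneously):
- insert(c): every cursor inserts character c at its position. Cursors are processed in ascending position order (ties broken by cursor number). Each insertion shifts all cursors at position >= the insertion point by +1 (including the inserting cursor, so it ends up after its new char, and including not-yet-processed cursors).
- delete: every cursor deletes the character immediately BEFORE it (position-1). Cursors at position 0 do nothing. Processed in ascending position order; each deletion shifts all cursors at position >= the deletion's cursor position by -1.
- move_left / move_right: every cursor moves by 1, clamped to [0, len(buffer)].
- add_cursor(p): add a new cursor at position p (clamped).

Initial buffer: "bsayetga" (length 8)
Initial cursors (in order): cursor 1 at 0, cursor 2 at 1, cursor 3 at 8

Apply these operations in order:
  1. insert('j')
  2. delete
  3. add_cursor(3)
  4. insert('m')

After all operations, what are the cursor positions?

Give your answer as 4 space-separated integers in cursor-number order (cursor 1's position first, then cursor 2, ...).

After op 1 (insert('j')): buffer="jbjsayetgaj" (len 11), cursors c1@1 c2@3 c3@11, authorship 1.2.......3
After op 2 (delete): buffer="bsayetga" (len 8), cursors c1@0 c2@1 c3@8, authorship ........
After op 3 (add_cursor(3)): buffer="bsayetga" (len 8), cursors c1@0 c2@1 c4@3 c3@8, authorship ........
After op 4 (insert('m')): buffer="mbmsamyetgam" (len 12), cursors c1@1 c2@3 c4@6 c3@12, authorship 1.2..4.....3

Answer: 1 3 12 6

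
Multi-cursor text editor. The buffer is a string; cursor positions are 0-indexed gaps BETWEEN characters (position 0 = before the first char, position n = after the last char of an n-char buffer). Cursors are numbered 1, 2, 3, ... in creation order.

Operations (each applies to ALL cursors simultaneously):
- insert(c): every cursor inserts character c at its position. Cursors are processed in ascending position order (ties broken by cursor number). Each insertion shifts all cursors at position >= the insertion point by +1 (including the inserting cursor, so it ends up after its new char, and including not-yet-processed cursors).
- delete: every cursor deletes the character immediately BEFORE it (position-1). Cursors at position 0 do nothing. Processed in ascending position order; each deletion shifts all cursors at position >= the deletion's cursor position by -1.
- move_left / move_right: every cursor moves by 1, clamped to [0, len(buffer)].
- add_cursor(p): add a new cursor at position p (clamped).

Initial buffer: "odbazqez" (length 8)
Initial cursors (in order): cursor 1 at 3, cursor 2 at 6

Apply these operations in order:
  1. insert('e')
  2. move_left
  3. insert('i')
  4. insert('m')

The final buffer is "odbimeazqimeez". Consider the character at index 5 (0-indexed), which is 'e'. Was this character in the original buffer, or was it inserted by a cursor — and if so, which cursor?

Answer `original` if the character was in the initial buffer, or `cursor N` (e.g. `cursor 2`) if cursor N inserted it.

After op 1 (insert('e')): buffer="odbeazqeez" (len 10), cursors c1@4 c2@8, authorship ...1...2..
After op 2 (move_left): buffer="odbeazqeez" (len 10), cursors c1@3 c2@7, authorship ...1...2..
After op 3 (insert('i')): buffer="odbieazqieez" (len 12), cursors c1@4 c2@9, authorship ...11...22..
After op 4 (insert('m')): buffer="odbimeazqimeez" (len 14), cursors c1@5 c2@11, authorship ...111...222..
Authorship (.=original, N=cursor N): . . . 1 1 1 . . . 2 2 2 . .
Index 5: author = 1

Answer: cursor 1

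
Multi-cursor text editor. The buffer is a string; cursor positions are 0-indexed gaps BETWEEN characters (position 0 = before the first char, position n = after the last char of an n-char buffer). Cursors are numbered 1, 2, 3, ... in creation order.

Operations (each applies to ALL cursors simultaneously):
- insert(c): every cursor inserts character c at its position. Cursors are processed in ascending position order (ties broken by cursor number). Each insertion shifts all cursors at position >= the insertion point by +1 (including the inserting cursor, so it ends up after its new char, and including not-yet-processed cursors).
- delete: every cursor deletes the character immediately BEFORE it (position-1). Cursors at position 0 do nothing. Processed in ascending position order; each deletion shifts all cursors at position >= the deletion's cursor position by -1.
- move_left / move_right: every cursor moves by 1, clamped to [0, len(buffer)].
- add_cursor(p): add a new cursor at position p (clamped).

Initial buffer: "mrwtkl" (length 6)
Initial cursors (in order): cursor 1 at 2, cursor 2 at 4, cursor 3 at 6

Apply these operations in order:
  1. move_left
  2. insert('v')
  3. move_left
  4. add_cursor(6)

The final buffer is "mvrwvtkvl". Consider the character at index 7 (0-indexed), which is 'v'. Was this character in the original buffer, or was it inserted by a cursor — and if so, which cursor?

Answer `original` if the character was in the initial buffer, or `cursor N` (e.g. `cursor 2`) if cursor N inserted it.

Answer: cursor 3

Derivation:
After op 1 (move_left): buffer="mrwtkl" (len 6), cursors c1@1 c2@3 c3@5, authorship ......
After op 2 (insert('v')): buffer="mvrwvtkvl" (len 9), cursors c1@2 c2@5 c3@8, authorship .1..2..3.
After op 3 (move_left): buffer="mvrwvtkvl" (len 9), cursors c1@1 c2@4 c3@7, authorship .1..2..3.
After op 4 (add_cursor(6)): buffer="mvrwvtkvl" (len 9), cursors c1@1 c2@4 c4@6 c3@7, authorship .1..2..3.
Authorship (.=original, N=cursor N): . 1 . . 2 . . 3 .
Index 7: author = 3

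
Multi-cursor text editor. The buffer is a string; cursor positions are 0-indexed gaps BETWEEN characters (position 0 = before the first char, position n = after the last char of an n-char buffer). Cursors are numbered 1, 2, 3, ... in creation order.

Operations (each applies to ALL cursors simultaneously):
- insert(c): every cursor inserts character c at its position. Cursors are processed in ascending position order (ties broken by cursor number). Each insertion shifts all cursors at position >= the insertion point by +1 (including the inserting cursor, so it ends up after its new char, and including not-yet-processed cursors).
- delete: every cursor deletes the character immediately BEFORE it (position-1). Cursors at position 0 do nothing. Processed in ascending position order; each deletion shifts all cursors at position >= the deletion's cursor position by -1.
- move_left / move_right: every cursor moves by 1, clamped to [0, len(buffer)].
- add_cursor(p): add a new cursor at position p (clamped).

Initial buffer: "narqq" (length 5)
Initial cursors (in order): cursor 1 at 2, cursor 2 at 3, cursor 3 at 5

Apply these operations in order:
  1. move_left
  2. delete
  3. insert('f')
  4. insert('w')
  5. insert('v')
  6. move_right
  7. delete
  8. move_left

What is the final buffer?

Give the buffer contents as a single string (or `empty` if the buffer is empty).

Answer: ffwwvfwv

Derivation:
After op 1 (move_left): buffer="narqq" (len 5), cursors c1@1 c2@2 c3@4, authorship .....
After op 2 (delete): buffer="rq" (len 2), cursors c1@0 c2@0 c3@1, authorship ..
After op 3 (insert('f')): buffer="ffrfq" (len 5), cursors c1@2 c2@2 c3@4, authorship 12.3.
After op 4 (insert('w')): buffer="ffwwrfwq" (len 8), cursors c1@4 c2@4 c3@7, authorship 1212.33.
After op 5 (insert('v')): buffer="ffwwvvrfwvq" (len 11), cursors c1@6 c2@6 c3@10, authorship 121212.333.
After op 6 (move_right): buffer="ffwwvvrfwvq" (len 11), cursors c1@7 c2@7 c3@11, authorship 121212.333.
After op 7 (delete): buffer="ffwwvfwv" (len 8), cursors c1@5 c2@5 c3@8, authorship 12121333
After op 8 (move_left): buffer="ffwwvfwv" (len 8), cursors c1@4 c2@4 c3@7, authorship 12121333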